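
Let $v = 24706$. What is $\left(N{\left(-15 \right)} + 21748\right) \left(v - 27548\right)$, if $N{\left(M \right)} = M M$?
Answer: $-62447266$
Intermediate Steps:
$N{\left(M \right)} = M^{2}$
$\left(N{\left(-15 \right)} + 21748\right) \left(v - 27548\right) = \left(\left(-15\right)^{2} + 21748\right) \left(24706 - 27548\right) = \left(225 + 21748\right) \left(-2842\right) = 21973 \left(-2842\right) = -62447266$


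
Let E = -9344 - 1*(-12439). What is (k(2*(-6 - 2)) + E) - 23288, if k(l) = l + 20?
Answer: -20189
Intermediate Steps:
E = 3095 (E = -9344 + 12439 = 3095)
k(l) = 20 + l
(k(2*(-6 - 2)) + E) - 23288 = ((20 + 2*(-6 - 2)) + 3095) - 23288 = ((20 + 2*(-8)) + 3095) - 23288 = ((20 - 16) + 3095) - 23288 = (4 + 3095) - 23288 = 3099 - 23288 = -20189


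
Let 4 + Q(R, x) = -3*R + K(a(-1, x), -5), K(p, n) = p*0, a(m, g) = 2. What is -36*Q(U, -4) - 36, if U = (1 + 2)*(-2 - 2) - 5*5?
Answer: -3888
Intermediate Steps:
K(p, n) = 0
U = -37 (U = 3*(-4) - 25 = -12 - 25 = -37)
Q(R, x) = -4 - 3*R (Q(R, x) = -4 + (-3*R + 0) = -4 - 3*R)
-36*Q(U, -4) - 36 = -36*(-4 - 3*(-37)) - 36 = -36*(-4 + 111) - 36 = -36*107 - 36 = -3852 - 36 = -3888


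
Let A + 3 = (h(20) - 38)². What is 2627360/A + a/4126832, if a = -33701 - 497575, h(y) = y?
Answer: 2710625695981/331178268 ≈ 8184.8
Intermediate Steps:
a = -531276
A = 321 (A = -3 + (20 - 38)² = -3 + (-18)² = -3 + 324 = 321)
2627360/A + a/4126832 = 2627360/321 - 531276/4126832 = 2627360*(1/321) - 531276*1/4126832 = 2627360/321 - 132819/1031708 = 2710625695981/331178268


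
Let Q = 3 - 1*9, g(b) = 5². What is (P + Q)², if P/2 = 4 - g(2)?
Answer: 2304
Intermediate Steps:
g(b) = 25
P = -42 (P = 2*(4 - 1*25) = 2*(4 - 25) = 2*(-21) = -42)
Q = -6 (Q = 3 - 9 = -6)
(P + Q)² = (-42 - 6)² = (-48)² = 2304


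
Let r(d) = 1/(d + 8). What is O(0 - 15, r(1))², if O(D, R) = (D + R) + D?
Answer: 72361/81 ≈ 893.35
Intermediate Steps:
r(d) = 1/(8 + d)
O(D, R) = R + 2*D
O(0 - 15, r(1))² = (1/(8 + 1) + 2*(0 - 15))² = (1/9 + 2*(-15))² = (⅑ - 30)² = (-269/9)² = 72361/81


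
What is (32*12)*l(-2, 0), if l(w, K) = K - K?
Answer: 0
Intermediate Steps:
l(w, K) = 0
(32*12)*l(-2, 0) = (32*12)*0 = 384*0 = 0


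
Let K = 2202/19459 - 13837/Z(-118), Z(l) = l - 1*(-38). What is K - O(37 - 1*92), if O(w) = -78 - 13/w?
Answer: 390486551/1556720 ≈ 250.84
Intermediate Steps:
Z(l) = 38 + l (Z(l) = l + 38 = 38 + l)
K = 269430343/1556720 (K = 2202/19459 - 13837/(38 - 118) = 2202*(1/19459) - 13837/(-80) = 2202/19459 - 13837*(-1/80) = 2202/19459 + 13837/80 = 269430343/1556720 ≈ 173.08)
K - O(37 - 1*92) = 269430343/1556720 - (-78 - 13/(37 - 1*92)) = 269430343/1556720 - (-78 - 13/(37 - 92)) = 269430343/1556720 - (-78 - 13/(-55)) = 269430343/1556720 - (-78 - 13*(-1/55)) = 269430343/1556720 - (-78 + 13/55) = 269430343/1556720 - 1*(-4277/55) = 269430343/1556720 + 4277/55 = 390486551/1556720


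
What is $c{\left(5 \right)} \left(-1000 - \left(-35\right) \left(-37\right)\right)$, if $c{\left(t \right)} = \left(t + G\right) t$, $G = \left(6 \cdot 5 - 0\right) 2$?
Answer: $-745875$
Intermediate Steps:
$G = 60$ ($G = \left(30 + 0\right) 2 = 30 \cdot 2 = 60$)
$c{\left(t \right)} = t \left(60 + t\right)$ ($c{\left(t \right)} = \left(t + 60\right) t = \left(60 + t\right) t = t \left(60 + t\right)$)
$c{\left(5 \right)} \left(-1000 - \left(-35\right) \left(-37\right)\right) = 5 \left(60 + 5\right) \left(-1000 - \left(-35\right) \left(-37\right)\right) = 5 \cdot 65 \left(-1000 - 1295\right) = 325 \left(-1000 - 1295\right) = 325 \left(-2295\right) = -745875$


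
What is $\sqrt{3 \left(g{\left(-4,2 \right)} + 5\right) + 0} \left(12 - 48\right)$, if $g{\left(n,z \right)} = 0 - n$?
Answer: $- 108 \sqrt{3} \approx -187.06$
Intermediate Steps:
$g{\left(n,z \right)} = - n$
$\sqrt{3 \left(g{\left(-4,2 \right)} + 5\right) + 0} \left(12 - 48\right) = \sqrt{3 \left(\left(-1\right) \left(-4\right) + 5\right) + 0} \left(12 - 48\right) = \sqrt{3 \left(4 + 5\right) + 0} \left(-36\right) = \sqrt{3 \cdot 9 + 0} \left(-36\right) = \sqrt{27 + 0} \left(-36\right) = \sqrt{27} \left(-36\right) = 3 \sqrt{3} \left(-36\right) = - 108 \sqrt{3}$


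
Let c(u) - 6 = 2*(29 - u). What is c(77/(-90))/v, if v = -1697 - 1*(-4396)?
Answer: 2957/121455 ≈ 0.024346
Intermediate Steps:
v = 2699 (v = -1697 + 4396 = 2699)
c(u) = 64 - 2*u (c(u) = 6 + 2*(29 - u) = 6 + (58 - 2*u) = 64 - 2*u)
c(77/(-90))/v = (64 - 154/(-90))/2699 = (64 - 154*(-1)/90)*(1/2699) = (64 - 2*(-77/90))*(1/2699) = (64 + 77/45)*(1/2699) = (2957/45)*(1/2699) = 2957/121455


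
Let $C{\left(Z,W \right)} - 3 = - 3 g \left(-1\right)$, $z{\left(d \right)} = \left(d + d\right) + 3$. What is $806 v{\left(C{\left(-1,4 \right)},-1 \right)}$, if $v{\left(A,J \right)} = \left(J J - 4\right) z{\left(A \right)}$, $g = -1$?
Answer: $-7254$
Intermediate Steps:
$z{\left(d \right)} = 3 + 2 d$ ($z{\left(d \right)} = 2 d + 3 = 3 + 2 d$)
$C{\left(Z,W \right)} = 0$ ($C{\left(Z,W \right)} = 3 + \left(-3\right) \left(-1\right) \left(-1\right) = 3 + 3 \left(-1\right) = 3 - 3 = 0$)
$v{\left(A,J \right)} = \left(-4 + J^{2}\right) \left(3 + 2 A\right)$ ($v{\left(A,J \right)} = \left(J J - 4\right) \left(3 + 2 A\right) = \left(J^{2} - 4\right) \left(3 + 2 A\right) = \left(-4 + J^{2}\right) \left(3 + 2 A\right)$)
$806 v{\left(C{\left(-1,4 \right)},-1 \right)} = 806 \left(-4 + \left(-1\right)^{2}\right) \left(3 + 2 \cdot 0\right) = 806 \left(-4 + 1\right) \left(3 + 0\right) = 806 \left(\left(-3\right) 3\right) = 806 \left(-9\right) = -7254$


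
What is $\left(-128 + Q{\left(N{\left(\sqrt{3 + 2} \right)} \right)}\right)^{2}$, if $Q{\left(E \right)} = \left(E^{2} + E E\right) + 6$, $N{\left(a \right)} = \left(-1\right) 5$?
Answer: $5184$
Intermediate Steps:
$N{\left(a \right)} = -5$
$Q{\left(E \right)} = 6 + 2 E^{2}$ ($Q{\left(E \right)} = \left(E^{2} + E^{2}\right) + 6 = 2 E^{2} + 6 = 6 + 2 E^{2}$)
$\left(-128 + Q{\left(N{\left(\sqrt{3 + 2} \right)} \right)}\right)^{2} = \left(-128 + \left(6 + 2 \left(-5\right)^{2}\right)\right)^{2} = \left(-128 + \left(6 + 2 \cdot 25\right)\right)^{2} = \left(-128 + \left(6 + 50\right)\right)^{2} = \left(-128 + 56\right)^{2} = \left(-72\right)^{2} = 5184$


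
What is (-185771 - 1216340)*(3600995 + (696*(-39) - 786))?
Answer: -5009833740215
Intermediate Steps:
(-185771 - 1216340)*(3600995 + (696*(-39) - 786)) = -1402111*(3600995 + (-27144 - 786)) = -1402111*(3600995 - 27930) = -1402111*3573065 = -5009833740215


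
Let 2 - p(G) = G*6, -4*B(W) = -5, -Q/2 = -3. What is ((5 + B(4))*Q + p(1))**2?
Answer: 4489/4 ≈ 1122.3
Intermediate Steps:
Q = 6 (Q = -2*(-3) = 6)
B(W) = 5/4 (B(W) = -1/4*(-5) = 5/4)
p(G) = 2 - 6*G (p(G) = 2 - G*6 = 2 - 6*G)
((5 + B(4))*Q + p(1))**2 = ((5 + 5/4)*6 + (2 - 6*1))**2 = ((25/4)*6 + (2 - 6))**2 = (75/2 - 4)**2 = (67/2)**2 = 4489/4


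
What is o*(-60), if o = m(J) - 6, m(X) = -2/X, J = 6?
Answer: 380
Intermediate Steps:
o = -19/3 (o = -2/6 - 6 = -2*⅙ - 6 = -⅓ - 6 = -19/3 ≈ -6.3333)
o*(-60) = -19/3*(-60) = 380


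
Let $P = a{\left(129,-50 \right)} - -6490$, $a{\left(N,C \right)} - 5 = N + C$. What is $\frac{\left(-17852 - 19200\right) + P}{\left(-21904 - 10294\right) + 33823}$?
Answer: $- \frac{30478}{1625} \approx -18.756$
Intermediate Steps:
$a{\left(N,C \right)} = 5 + C + N$ ($a{\left(N,C \right)} = 5 + \left(N + C\right) = 5 + \left(C + N\right) = 5 + C + N$)
$P = 6574$ ($P = \left(5 - 50 + 129\right) - -6490 = 84 + 6490 = 6574$)
$\frac{\left(-17852 - 19200\right) + P}{\left(-21904 - 10294\right) + 33823} = \frac{\left(-17852 - 19200\right) + 6574}{\left(-21904 - 10294\right) + 33823} = \frac{-37052 + 6574}{\left(-21904 - 10294\right) + 33823} = - \frac{30478}{-32198 + 33823} = - \frac{30478}{1625}$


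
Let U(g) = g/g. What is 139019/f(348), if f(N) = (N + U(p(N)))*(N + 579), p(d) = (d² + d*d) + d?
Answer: 139019/323523 ≈ 0.42970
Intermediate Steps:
p(d) = d + 2*d² (p(d) = (d² + d²) + d = 2*d² + d = d + 2*d²)
U(g) = 1
f(N) = (1 + N)*(579 + N) (f(N) = (N + 1)*(N + 579) = (1 + N)*(579 + N))
139019/f(348) = 139019/(579 + 348² + 580*348) = 139019/(579 + 121104 + 201840) = 139019/323523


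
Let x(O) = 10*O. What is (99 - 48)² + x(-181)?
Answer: 791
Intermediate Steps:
(99 - 48)² + x(-181) = (99 - 48)² + 10*(-181) = 51² - 1810 = 2601 - 1810 = 791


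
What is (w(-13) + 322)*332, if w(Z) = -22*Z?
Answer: 201856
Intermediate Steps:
(w(-13) + 322)*332 = (-22*(-13) + 322)*332 = (286 + 322)*332 = 608*332 = 201856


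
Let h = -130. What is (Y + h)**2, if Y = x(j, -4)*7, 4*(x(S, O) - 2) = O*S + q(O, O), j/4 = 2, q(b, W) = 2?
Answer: 113569/4 ≈ 28392.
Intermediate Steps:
j = 8 (j = 4*2 = 8)
x(S, O) = 5/2 + O*S/4 (x(S, O) = 2 + (O*S + 2)/4 = 2 + (2 + O*S)/4 = 2 + (1/2 + O*S/4) = 5/2 + O*S/4)
Y = -77/2 (Y = (5/2 + (1/4)*(-4)*8)*7 = (5/2 - 8)*7 = -11/2*7 = -77/2 ≈ -38.500)
(Y + h)**2 = (-77/2 - 130)**2 = (-337/2)**2 = 113569/4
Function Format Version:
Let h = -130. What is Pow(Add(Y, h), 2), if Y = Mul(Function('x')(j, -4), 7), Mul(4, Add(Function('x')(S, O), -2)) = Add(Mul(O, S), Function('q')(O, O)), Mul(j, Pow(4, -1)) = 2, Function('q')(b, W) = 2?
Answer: Rational(113569, 4) ≈ 28392.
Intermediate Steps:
j = 8 (j = Mul(4, 2) = 8)
Function('x')(S, O) = Add(Rational(5, 2), Mul(Rational(1, 4), O, S)) (Function('x')(S, O) = Add(2, Mul(Rational(1, 4), Add(Mul(O, S), 2))) = Add(2, Mul(Rational(1, 4), Add(2, Mul(O, S)))) = Add(2, Add(Rational(1, 2), Mul(Rational(1, 4), O, S))) = Add(Rational(5, 2), Mul(Rational(1, 4), O, S)))
Y = Rational(-77, 2) (Y = Mul(Add(Rational(5, 2), Mul(Rational(1, 4), -4, 8)), 7) = Mul(Add(Rational(5, 2), -8), 7) = Mul(Rational(-11, 2), 7) = Rational(-77, 2) ≈ -38.500)
Pow(Add(Y, h), 2) = Pow(Add(Rational(-77, 2), -130), 2) = Pow(Rational(-337, 2), 2) = Rational(113569, 4)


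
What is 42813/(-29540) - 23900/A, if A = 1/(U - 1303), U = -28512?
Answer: 21049568847187/29540 ≈ 7.1258e+8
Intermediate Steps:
A = -1/29815 (A = 1/(-28512 - 1303) = 1/(-29815) = -1/29815 ≈ -3.3540e-5)
42813/(-29540) - 23900/A = 42813/(-29540) - 23900/(-1/29815) = 42813*(-1/29540) - 23900*(-29815) = -42813/29540 + 712578500 = 21049568847187/29540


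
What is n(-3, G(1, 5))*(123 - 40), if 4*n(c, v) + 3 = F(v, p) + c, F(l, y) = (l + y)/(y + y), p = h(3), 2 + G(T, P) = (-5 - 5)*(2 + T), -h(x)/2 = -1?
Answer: -2241/8 ≈ -280.13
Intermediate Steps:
h(x) = 2 (h(x) = -2*(-1) = 2)
G(T, P) = -22 - 10*T (G(T, P) = -2 + (-5 - 5)*(2 + T) = -2 - 10*(2 + T) = -2 + (-20 - 10*T) = -22 - 10*T)
p = 2
F(l, y) = (l + y)/(2*y) (F(l, y) = (l + y)/((2*y)) = (l + y)*(1/(2*y)) = (l + y)/(2*y))
n(c, v) = -5/8 + c/4 + v/16 (n(c, v) = -¾ + ((½)*(v + 2)/2 + c)/4 = -¾ + ((½)*(½)*(2 + v) + c)/4 = -¾ + ((½ + v/4) + c)/4 = -¾ + (½ + c + v/4)/4 = -¾ + (⅛ + c/4 + v/16) = -5/8 + c/4 + v/16)
n(-3, G(1, 5))*(123 - 40) = (-5/8 + (¼)*(-3) + (-22 - 10*1)/16)*(123 - 40) = (-5/8 - ¾ + (-22 - 10)/16)*83 = (-5/8 - ¾ + (1/16)*(-32))*83 = (-5/8 - ¾ - 2)*83 = -27/8*83 = -2241/8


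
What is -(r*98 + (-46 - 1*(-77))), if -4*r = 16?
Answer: 361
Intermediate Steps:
r = -4 (r = -¼*16 = -4)
-(r*98 + (-46 - 1*(-77))) = -(-4*98 + (-46 - 1*(-77))) = -(-392 + (-46 + 77)) = -(-392 + 31) = -1*(-361) = 361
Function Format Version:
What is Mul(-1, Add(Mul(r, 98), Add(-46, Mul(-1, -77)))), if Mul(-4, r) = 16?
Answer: 361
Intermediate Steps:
r = -4 (r = Mul(Rational(-1, 4), 16) = -4)
Mul(-1, Add(Mul(r, 98), Add(-46, Mul(-1, -77)))) = Mul(-1, Add(Mul(-4, 98), Add(-46, Mul(-1, -77)))) = Mul(-1, Add(-392, Add(-46, 77))) = Mul(-1, Add(-392, 31)) = Mul(-1, -361) = 361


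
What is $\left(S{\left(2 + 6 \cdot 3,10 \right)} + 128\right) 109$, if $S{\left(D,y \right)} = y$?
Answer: $15042$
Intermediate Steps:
$\left(S{\left(2 + 6 \cdot 3,10 \right)} + 128\right) 109 = \left(10 + 128\right) 109 = 138 \cdot 109 = 15042$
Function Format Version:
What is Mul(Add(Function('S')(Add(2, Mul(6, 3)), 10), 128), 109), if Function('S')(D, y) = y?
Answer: 15042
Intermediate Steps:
Mul(Add(Function('S')(Add(2, Mul(6, 3)), 10), 128), 109) = Mul(Add(10, 128), 109) = Mul(138, 109) = 15042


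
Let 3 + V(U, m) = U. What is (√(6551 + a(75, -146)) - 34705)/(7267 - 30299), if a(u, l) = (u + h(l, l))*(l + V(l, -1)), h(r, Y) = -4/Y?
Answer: 34705/23032 - 3*I*√2306581/840668 ≈ 1.5068 - 0.0054198*I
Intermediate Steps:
V(U, m) = -3 + U
a(u, l) = (-3 + 2*l)*(u - 4/l) (a(u, l) = (u - 4/l)*(l + (-3 + l)) = (u - 4/l)*(-3 + 2*l) = (-3 + 2*l)*(u - 4/l))
(√(6551 + a(75, -146)) - 34705)/(7267 - 30299) = (√(6551 + (-8 - 3*75 + 12/(-146) + 2*(-146)*75)) - 34705)/(7267 - 30299) = (√(6551 + (-8 - 225 + 12*(-1/146) - 21900)) - 34705)/(-23032) = (√(6551 + (-8 - 225 - 6/73 - 21900)) - 34705)*(-1/23032) = (√(6551 - 1615715/73) - 34705)*(-1/23032) = (√(-1137492/73) - 34705)*(-1/23032) = (6*I*√2306581/73 - 34705)*(-1/23032) = (-34705 + 6*I*√2306581/73)*(-1/23032) = 34705/23032 - 3*I*√2306581/840668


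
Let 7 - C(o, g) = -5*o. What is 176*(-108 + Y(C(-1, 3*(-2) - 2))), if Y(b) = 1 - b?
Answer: -19184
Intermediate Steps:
C(o, g) = 7 + 5*o (C(o, g) = 7 - (-5)*o = 7 + 5*o)
176*(-108 + Y(C(-1, 3*(-2) - 2))) = 176*(-108 + (1 - (7 + 5*(-1)))) = 176*(-108 + (1 - (7 - 5))) = 176*(-108 + (1 - 1*2)) = 176*(-108 + (1 - 2)) = 176*(-108 - 1) = 176*(-109) = -19184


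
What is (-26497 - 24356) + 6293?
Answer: -44560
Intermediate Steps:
(-26497 - 24356) + 6293 = -50853 + 6293 = -44560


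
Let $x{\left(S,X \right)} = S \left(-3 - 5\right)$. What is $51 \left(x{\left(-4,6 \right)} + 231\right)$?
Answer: $13413$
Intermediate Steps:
$x{\left(S,X \right)} = - 8 S$ ($x{\left(S,X \right)} = S \left(-8\right) = - 8 S$)
$51 \left(x{\left(-4,6 \right)} + 231\right) = 51 \left(\left(-8\right) \left(-4\right) + 231\right) = 51 \left(32 + 231\right) = 51 \cdot 263 = 13413$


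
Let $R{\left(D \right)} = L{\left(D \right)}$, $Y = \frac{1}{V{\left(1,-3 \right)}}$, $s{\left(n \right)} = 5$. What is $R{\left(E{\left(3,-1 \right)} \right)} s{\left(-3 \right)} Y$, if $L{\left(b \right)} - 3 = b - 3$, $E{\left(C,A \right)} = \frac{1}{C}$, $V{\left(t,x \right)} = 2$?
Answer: $\frac{5}{6} \approx 0.83333$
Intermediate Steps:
$L{\left(b \right)} = b$ ($L{\left(b \right)} = 3 + \left(b - 3\right) = 3 + \left(-3 + b\right) = b$)
$Y = \frac{1}{2} \approx 0.5$
$R{\left(D \right)} = D$
$R{\left(E{\left(3,-1 \right)} \right)} s{\left(-3 \right)} Y = \frac{1}{3} \cdot 5 \cdot \frac{1}{2} = \frac{5}{3} \cdot \frac{1}{2} = \frac{5}{6}$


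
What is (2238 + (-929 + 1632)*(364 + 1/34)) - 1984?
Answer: 8709667/34 ≈ 2.5617e+5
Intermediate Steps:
(2238 + (-929 + 1632)*(364 + 1/34)) - 1984 = (2238 + 703*(364 + 1/34)) - 1984 = (2238 + 703*(12377/34)) - 1984 = (2238 + 8701031/34) - 1984 = 8777123/34 - 1984 = 8709667/34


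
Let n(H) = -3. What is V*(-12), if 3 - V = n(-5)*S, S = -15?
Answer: 504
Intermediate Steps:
V = -42 (V = 3 - (-3)*(-15) = 3 - 1*45 = 3 - 45 = -42)
V*(-12) = -42*(-12) = 504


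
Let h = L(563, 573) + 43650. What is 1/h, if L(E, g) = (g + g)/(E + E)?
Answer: 563/24575523 ≈ 2.2909e-5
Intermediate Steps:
L(E, g) = g/E (L(E, g) = (2*g)/((2*E)) = (2*g)*(1/(2*E)) = g/E)
h = 24575523/563 (h = 573/563 + 43650 = 24575523/563 ≈ 43651.)
1/h = 1/(24575523/563) = 563/24575523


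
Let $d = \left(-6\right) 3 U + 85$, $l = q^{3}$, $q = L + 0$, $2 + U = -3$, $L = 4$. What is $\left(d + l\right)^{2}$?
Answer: $57121$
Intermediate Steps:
$U = -5$ ($U = -2 - 3 = -5$)
$q = 4$ ($q = 4 + 0 = 4$)
$l = 64$ ($l = 4^{3} = 64$)
$d = 175$ ($d = \left(-6\right) 3 \left(-5\right) + 85 = \left(-18\right) \left(-5\right) + 85 = 90 + 85 = 175$)
$\left(d + l\right)^{2} = \left(175 + 64\right)^{2} = 239^{2} = 57121$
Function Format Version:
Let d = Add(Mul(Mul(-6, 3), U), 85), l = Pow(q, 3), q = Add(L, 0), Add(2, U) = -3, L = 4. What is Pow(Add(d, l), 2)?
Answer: 57121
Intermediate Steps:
U = -5 (U = Add(-2, -3) = -5)
q = 4 (q = Add(4, 0) = 4)
l = 64 (l = Pow(4, 3) = 64)
d = 175 (d = Add(Mul(Mul(-6, 3), -5), 85) = Add(Mul(-18, -5), 85) = Add(90, 85) = 175)
Pow(Add(d, l), 2) = Pow(Add(175, 64), 2) = Pow(239, 2) = 57121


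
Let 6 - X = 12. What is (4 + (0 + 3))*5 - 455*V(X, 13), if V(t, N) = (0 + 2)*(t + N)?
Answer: -6335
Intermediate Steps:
X = -6 (X = 6 - 1*12 = 6 - 12 = -6)
V(t, N) = 2*N + 2*t (V(t, N) = 2*(N + t) = 2*N + 2*t)
(4 + (0 + 3))*5 - 455*V(X, 13) = (4 + (0 + 3))*5 - 455*(2*13 + 2*(-6)) = (4 + 3)*5 - 455*(26 - 12) = 7*5 - 455*14 = 35 - 6370 = -6335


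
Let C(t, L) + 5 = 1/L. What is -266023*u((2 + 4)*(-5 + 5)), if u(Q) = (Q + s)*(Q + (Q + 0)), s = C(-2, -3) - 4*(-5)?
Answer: 0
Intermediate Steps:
C(t, L) = -5 + 1/L
s = 44/3 (s = (-5 + 1/(-3)) - 4*(-5) = (-5 - 1/3) + 20 = -16/3 + 20 = 44/3 ≈ 14.667)
u(Q) = 2*Q*(44/3 + Q) (u(Q) = (Q + 44/3)*(Q + (Q + 0)) = (44/3 + Q)*(Q + Q) = (44/3 + Q)*(2*Q) = 2*Q*(44/3 + Q))
-266023*u((2 + 4)*(-5 + 5)) = -532046*(2 + 4)*(-5 + 5)*(44 + 3*((2 + 4)*(-5 + 5)))/3 = -532046*6*0*(44 + 3*(6*0))/3 = -532046*0*(44 + 3*0)/3 = -532046*0*(44 + 0)/3 = -532046*0*44/3 = -266023*0 = 0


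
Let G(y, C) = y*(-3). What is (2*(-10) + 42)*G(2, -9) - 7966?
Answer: -8098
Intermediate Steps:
G(y, C) = -3*y
(2*(-10) + 42)*G(2, -9) - 7966 = (2*(-10) + 42)*(-3*2) - 7966 = (-20 + 42)*(-6) - 7966 = 22*(-6) - 7966 = -132 - 7966 = -8098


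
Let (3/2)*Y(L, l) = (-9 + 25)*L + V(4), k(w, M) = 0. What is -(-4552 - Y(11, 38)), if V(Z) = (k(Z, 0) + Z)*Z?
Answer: 4680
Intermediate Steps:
V(Z) = Z² (V(Z) = (0 + Z)*Z = Z*Z = Z²)
Y(L, l) = 32/3 + 32*L/3 (Y(L, l) = 2*((-9 + 25)*L + 4²)/3 = 2*(16*L + 16)/3 = 2*(16 + 16*L)/3 = 32/3 + 32*L/3)
-(-4552 - Y(11, 38)) = -(-4552 - (32/3 + (32/3)*11)) = -(-4552 - (32/3 + 352/3)) = -(-4552 - 1*128) = -(-4552 - 128) = -1*(-4680) = 4680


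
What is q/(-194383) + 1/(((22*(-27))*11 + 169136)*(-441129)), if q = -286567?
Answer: 20555008925485703/13942792784935014 ≈ 1.4742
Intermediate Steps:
q/(-194383) + 1/(((22*(-27))*11 + 169136)*(-441129)) = -286567/(-194383) + 1/(((22*(-27))*11 + 169136)*(-441129)) = -286567*(-1/194383) - 1/441129/(-594*11 + 169136) = 286567/194383 - 1/441129/(-6534 + 169136) = 286567/194383 - 1/441129/162602 = 286567/194383 + (1/162602)*(-1/441129) = 286567/194383 - 1/71728457658 = 20555008925485703/13942792784935014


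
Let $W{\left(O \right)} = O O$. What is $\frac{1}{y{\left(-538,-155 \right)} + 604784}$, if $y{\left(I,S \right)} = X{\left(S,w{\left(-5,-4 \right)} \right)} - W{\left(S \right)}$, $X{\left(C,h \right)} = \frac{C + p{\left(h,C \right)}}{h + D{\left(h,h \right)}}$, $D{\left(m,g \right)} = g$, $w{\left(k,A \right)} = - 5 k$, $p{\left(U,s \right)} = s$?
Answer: $\frac{5}{2903764} \approx 1.7219 \cdot 10^{-6}$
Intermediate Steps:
$W{\left(O \right)} = O^{2}$
$X{\left(C,h \right)} = \frac{C}{h}$ ($X{\left(C,h \right)} = \frac{C + C}{h + h} = \frac{2 C}{2 h} = 2 C \frac{1}{2 h} = \frac{C}{h}$)
$y{\left(I,S \right)} = - S^{2} + \frac{S}{25}$ ($y{\left(I,S \right)} = \frac{S}{\left(-5\right) \left(-5\right)} - S^{2} = \frac{S}{25} - S^{2} = - S^{2} + \frac{S}{25}$)
$\frac{1}{y{\left(-538,-155 \right)} + 604784} = \frac{1}{- 155 \left(\frac{1}{25} - -155\right) + 604784} = \frac{1}{- 155 \left(\frac{1}{25} + 155\right) + 604784} = \frac{1}{\left(-155\right) \frac{3876}{25} + 604784} = \frac{1}{- \frac{120156}{5} + 604784} = \frac{1}{\frac{2903764}{5}} = \frac{5}{2903764}$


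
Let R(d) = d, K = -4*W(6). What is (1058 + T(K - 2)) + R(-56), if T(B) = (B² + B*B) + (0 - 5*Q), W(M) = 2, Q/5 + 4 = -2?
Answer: 1352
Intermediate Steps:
Q = -30 (Q = -20 + 5*(-2) = -20 - 10 = -30)
K = -8 (K = -4*2 = -8)
T(B) = 150 + 2*B² (T(B) = (B² + B*B) + (0 - 5*(-30)) = (B² + B²) + (0 + 150) = 2*B² + 150 = 150 + 2*B²)
(1058 + T(K - 2)) + R(-56) = (1058 + (150 + 2*(-8 - 2)²)) - 56 = (1058 + (150 + 2*(-10)²)) - 56 = (1058 + (150 + 2*100)) - 56 = (1058 + (150 + 200)) - 56 = (1058 + 350) - 56 = 1408 - 56 = 1352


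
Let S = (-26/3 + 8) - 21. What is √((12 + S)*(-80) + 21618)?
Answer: √201522/3 ≈ 149.64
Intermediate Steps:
S = -65/3 (S = (-26*⅓ + 8) - 21 = (-26/3 + 8) - 21 = -⅔ - 21 = -65/3 ≈ -21.667)
√((12 + S)*(-80) + 21618) = √((12 - 65/3)*(-80) + 21618) = √(-29/3*(-80) + 21618) = √(2320/3 + 21618) = √(67174/3) = √201522/3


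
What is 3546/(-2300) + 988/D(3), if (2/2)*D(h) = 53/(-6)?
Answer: -6911169/60950 ≈ -113.39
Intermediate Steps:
D(h) = -53/6 (D(h) = 53/(-6) = 53*(-⅙) = -53/6)
3546/(-2300) + 988/D(3) = 3546/(-2300) + 988/(-53/6) = 3546*(-1/2300) + 988*(-6/53) = -1773/1150 - 5928/53 = -6911169/60950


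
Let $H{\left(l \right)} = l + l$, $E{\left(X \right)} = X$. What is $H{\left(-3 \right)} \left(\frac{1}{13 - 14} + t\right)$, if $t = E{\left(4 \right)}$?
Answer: $-18$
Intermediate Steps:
$t = 4$
$H{\left(l \right)} = 2 l$
$H{\left(-3 \right)} \left(\frac{1}{13 - 14} + t\right) = 2 \left(-3\right) \left(\frac{1}{13 - 14} + 4\right) = - 6 \left(\frac{1}{-1} + 4\right) = - 6 \left(-1 + 4\right) = \left(-6\right) 3 = -18$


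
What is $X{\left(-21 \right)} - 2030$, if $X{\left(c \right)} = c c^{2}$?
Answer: $-11291$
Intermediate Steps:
$X{\left(c \right)} = c^{3}$
$X{\left(-21 \right)} - 2030 = \left(-21\right)^{3} - 2030 = -9261 - 2030 = -11291$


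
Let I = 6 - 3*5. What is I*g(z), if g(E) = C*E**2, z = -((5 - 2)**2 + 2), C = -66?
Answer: 71874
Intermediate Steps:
z = -11 (z = -(3**2 + 2) = -(9 + 2) = -1*11 = -11)
g(E) = -66*E**2
I = -9 (I = 6 - 15 = -9)
I*g(z) = -(-594)*(-11)**2 = -(-594)*121 = -9*(-7986) = 71874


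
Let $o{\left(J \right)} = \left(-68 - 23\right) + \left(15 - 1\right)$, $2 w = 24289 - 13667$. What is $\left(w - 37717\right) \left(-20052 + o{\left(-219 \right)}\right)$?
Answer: $652300374$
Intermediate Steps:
$w = 5311$ ($w = \frac{24289 - 13667}{2} = \frac{1}{2} \cdot 10622 = 5311$)
$o{\left(J \right)} = -77$ ($o{\left(J \right)} = -91 + 14 = -77$)
$\left(w - 37717\right) \left(-20052 + o{\left(-219 \right)}\right) = \left(5311 - 37717\right) \left(-20052 - 77\right) = \left(-32406\right) \left(-20129\right) = 652300374$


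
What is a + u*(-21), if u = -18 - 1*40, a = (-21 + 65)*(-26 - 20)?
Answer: -806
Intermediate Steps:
a = -2024 (a = 44*(-46) = -2024)
u = -58 (u = -18 - 40 = -58)
a + u*(-21) = -2024 - 58*(-21) = -2024 + 1218 = -806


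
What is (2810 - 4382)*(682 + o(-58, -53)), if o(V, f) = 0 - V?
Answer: -1163280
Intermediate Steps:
o(V, f) = -V
(2810 - 4382)*(682 + o(-58, -53)) = (2810 - 4382)*(682 - 1*(-58)) = -1572*(682 + 58) = -1572*740 = -1163280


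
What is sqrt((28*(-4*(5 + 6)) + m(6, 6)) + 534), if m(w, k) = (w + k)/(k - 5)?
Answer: 7*I*sqrt(14) ≈ 26.192*I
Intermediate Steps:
m(w, k) = (k + w)/(-5 + k)
sqrt((28*(-4*(5 + 6)) + m(6, 6)) + 534) = sqrt((28*(-4*(5 + 6)) + (6 + 6)/(-5 + 6)) + 534) = sqrt((28*(-4*11) + 12/1) + 534) = sqrt((28*(-44) + 1*12) + 534) = sqrt((-1232 + 12) + 534) = sqrt(-1220 + 534) = sqrt(-686) = 7*I*sqrt(14)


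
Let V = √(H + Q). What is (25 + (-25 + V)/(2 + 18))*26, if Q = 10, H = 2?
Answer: 1235/2 + 13*√3/5 ≈ 622.00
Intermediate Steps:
V = 2*√3 (V = √(2 + 10) = √12 = 2*√3 ≈ 3.4641)
(25 + (-25 + V)/(2 + 18))*26 = (25 + (-25 + 2*√3)/(2 + 18))*26 = (25 + (-25 + 2*√3)/20)*26 = (25 + (-25 + 2*√3)*(1/20))*26 = (25 + (-5/4 + √3/10))*26 = (95/4 + √3/10)*26 = 1235/2 + 13*√3/5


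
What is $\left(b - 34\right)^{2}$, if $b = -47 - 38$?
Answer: $14161$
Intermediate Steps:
$b = -85$
$\left(b - 34\right)^{2} = \left(-85 - 34\right)^{2} = \left(-119\right)^{2} = 14161$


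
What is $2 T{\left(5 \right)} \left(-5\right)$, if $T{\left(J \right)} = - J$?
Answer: $50$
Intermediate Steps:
$2 T{\left(5 \right)} \left(-5\right) = 2 \left(\left(-1\right) 5\right) \left(-5\right) = 2 \left(-5\right) \left(-5\right) = \left(-10\right) \left(-5\right) = 50$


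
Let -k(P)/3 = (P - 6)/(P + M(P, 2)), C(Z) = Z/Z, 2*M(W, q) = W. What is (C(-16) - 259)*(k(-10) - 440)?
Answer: 571728/5 ≈ 1.1435e+5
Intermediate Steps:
M(W, q) = W/2
C(Z) = 1
k(P) = -2*(-6 + P)/P (k(P) = -3*(P - 6)/(P + P/2) = -3*(-6 + P)/(3*P/2) = -3*(-6 + P)*2/(3*P) = -2*(-6 + P)/P)
(C(-16) - 259)*(k(-10) - 440) = (1 - 259)*((-2 + 12/(-10)) - 440) = -258*((-2 + 12*(-⅒)) - 440) = -258*((-2 - 6/5) - 440) = -258*(-16/5 - 440) = -258*(-2216/5) = 571728/5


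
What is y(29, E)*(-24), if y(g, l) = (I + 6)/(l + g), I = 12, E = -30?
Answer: 432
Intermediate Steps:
y(g, l) = 18/(g + l) (y(g, l) = (12 + 6)/(l + g) = 18/(g + l))
y(29, E)*(-24) = (18/(29 - 30))*(-24) = (18/(-1))*(-24) = (18*(-1))*(-24) = -18*(-24) = 432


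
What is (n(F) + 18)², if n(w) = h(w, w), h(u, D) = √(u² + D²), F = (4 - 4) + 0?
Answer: 324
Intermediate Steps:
F = 0 (F = 0 + 0 = 0)
h(u, D) = √(D² + u²)
n(w) = √2*√(w²) (n(w) = √(w² + w²) = √(2*w²) = √2*√(w²))
(n(F) + 18)² = (√2*√(0²) + 18)² = (√2*√0 + 18)² = (√2*0 + 18)² = (0 + 18)² = 18² = 324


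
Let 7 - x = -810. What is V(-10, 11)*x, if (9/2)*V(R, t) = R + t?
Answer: 1634/9 ≈ 181.56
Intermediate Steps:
x = 817 (x = 7 - 1*(-810) = 7 + 810 = 817)
V(R, t) = 2*R/9 + 2*t/9 (V(R, t) = 2*(R + t)/9 = 2*R/9 + 2*t/9)
V(-10, 11)*x = ((2/9)*(-10) + (2/9)*11)*817 = (-20/9 + 22/9)*817 = (2/9)*817 = 1634/9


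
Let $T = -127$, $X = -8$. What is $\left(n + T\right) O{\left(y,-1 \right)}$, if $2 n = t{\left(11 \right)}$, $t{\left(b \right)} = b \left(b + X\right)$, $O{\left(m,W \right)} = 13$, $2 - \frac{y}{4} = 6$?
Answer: $- \frac{2873}{2} \approx -1436.5$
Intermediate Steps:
$y = -16$ ($y = 8 - 24 = -16$)
$t{\left(b \right)} = b \left(-8 + b\right)$ ($t{\left(b \right)} = b \left(b - 8\right) = b \left(-8 + b\right)$)
$n = \frac{33}{2}$ ($n = \frac{11 \left(-8 + 11\right)}{2} = \frac{11 \cdot 3}{2} = \frac{1}{2} \cdot 33 = \frac{33}{2} \approx 16.5$)
$\left(n + T\right) O{\left(y,-1 \right)} = \left(\frac{33}{2} - 127\right) 13 = \left(- \frac{221}{2}\right) 13 = - \frac{2873}{2}$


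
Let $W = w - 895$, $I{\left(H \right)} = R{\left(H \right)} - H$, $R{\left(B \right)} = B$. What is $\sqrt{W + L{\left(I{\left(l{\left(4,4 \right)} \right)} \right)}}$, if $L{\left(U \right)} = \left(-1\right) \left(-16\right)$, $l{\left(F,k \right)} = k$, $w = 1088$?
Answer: $\sqrt{209} \approx 14.457$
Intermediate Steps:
$I{\left(H \right)} = 0$ ($I{\left(H \right)} = H - H = 0$)
$L{\left(U \right)} = 16$
$W = 193$ ($W = 1088 - 895 = 193$)
$\sqrt{W + L{\left(I{\left(l{\left(4,4 \right)} \right)} \right)}} = \sqrt{193 + 16} = \sqrt{209}$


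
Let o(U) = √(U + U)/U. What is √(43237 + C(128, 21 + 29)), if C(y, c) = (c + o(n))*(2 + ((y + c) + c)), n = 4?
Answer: √(54737 + 115*√2) ≈ 234.31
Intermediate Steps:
o(U) = √2/√U (o(U) = √(2*U)/U = (√2*√U)/U = √2/√U)
C(y, c) = (c + √2/2)*(2 + y + 2*c) (C(y, c) = (c + √2/√4)*(2 + ((y + c) + c)) = (c + √2*(½))*(2 + ((c + y) + c)) = (c + √2/2)*(2 + (y + 2*c)) = (c + √2/2)*(2 + y + 2*c))
√(43237 + C(128, 21 + 29)) = √(43237 + (√2 + 2*(21 + 29) + 2*(21 + 29)² + (21 + 29)*128 + (21 + 29)*√2 + (½)*128*√2)) = √(43237 + (√2 + 2*50 + 2*50² + 50*128 + 50*√2 + 64*√2)) = √(43237 + (√2 + 100 + 2*2500 + 6400 + 50*√2 + 64*√2)) = √(43237 + (√2 + 100 + 5000 + 6400 + 50*√2 + 64*√2)) = √(43237 + (11500 + 115*√2)) = √(54737 + 115*√2)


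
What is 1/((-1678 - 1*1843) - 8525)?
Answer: -1/12046 ≈ -8.3015e-5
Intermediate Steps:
1/((-1678 - 1*1843) - 8525) = 1/((-1678 - 1843) - 8525) = 1/(-3521 - 8525) = 1/(-12046) = -1/12046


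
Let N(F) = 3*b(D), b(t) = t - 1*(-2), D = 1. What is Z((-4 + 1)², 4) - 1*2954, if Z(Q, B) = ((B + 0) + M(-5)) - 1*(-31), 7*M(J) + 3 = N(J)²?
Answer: -20355/7 ≈ -2907.9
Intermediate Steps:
b(t) = 2 + t (b(t) = t + 2 = 2 + t)
N(F) = 9 (N(F) = 3*(2 + 1) = 3*3 = 9)
M(J) = 78/7 (M(J) = -3/7 + (⅐)*9² = -3/7 + (⅐)*81 = -3/7 + 81/7 = 78/7)
Z(Q, B) = 295/7 + B (Z(Q, B) = ((B + 0) + 78/7) - 1*(-31) = (B + 78/7) + 31 = (78/7 + B) + 31 = 295/7 + B)
Z((-4 + 1)², 4) - 1*2954 = (295/7 + 4) - 1*2954 = 323/7 - 2954 = -20355/7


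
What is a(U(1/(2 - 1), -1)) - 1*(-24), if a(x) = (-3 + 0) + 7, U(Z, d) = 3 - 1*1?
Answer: 28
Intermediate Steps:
U(Z, d) = 2 (U(Z, d) = 3 - 1 = 2)
a(x) = 4 (a(x) = -3 + 7 = 4)
a(U(1/(2 - 1), -1)) - 1*(-24) = 4 - 1*(-24) = 4 + 24 = 28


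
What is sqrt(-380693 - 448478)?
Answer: I*sqrt(829171) ≈ 910.59*I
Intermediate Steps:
sqrt(-380693 - 448478) = sqrt(-829171) = I*sqrt(829171)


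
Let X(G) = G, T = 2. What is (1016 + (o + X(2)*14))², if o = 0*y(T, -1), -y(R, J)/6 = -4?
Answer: 1089936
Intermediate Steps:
y(R, J) = 24 (y(R, J) = -6*(-4) = 24)
o = 0 (o = 0*24 = 0)
(1016 + (o + X(2)*14))² = (1016 + (0 + 2*14))² = (1016 + (0 + 28))² = (1016 + 28)² = 1044² = 1089936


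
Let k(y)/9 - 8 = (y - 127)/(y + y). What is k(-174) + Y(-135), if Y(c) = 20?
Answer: 11575/116 ≈ 99.784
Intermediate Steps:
k(y) = 72 + 9*(-127 + y)/(2*y) (k(y) = 72 + 9*((y - 127)/(y + y)) = 72 + 9*((-127 + y)/((2*y))) = 72 + 9*((-127 + y)*(1/(2*y))) = 72 + 9*((-127 + y)/(2*y)) = 72 + 9*(-127 + y)/(2*y))
k(-174) + Y(-135) = (9/2)*(-127 + 17*(-174))/(-174) + 20 = (9/2)*(-1/174)*(-127 - 2958) + 20 = (9/2)*(-1/174)*(-3085) + 20 = 9255/116 + 20 = 11575/116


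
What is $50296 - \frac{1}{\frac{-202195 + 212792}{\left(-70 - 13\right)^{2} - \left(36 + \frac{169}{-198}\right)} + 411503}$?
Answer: $\frac{28087177221185857}{558437593895} \approx 50296.0$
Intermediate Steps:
$50296 - \frac{1}{\frac{-202195 + 212792}{\left(-70 - 13\right)^{2} - \left(36 + \frac{169}{-198}\right)} + 411503} = 50296 - \frac{1}{\frac{10597}{\left(-83\right)^{2} - \frac{6959}{198}} + 411503} = 50296 - \frac{1}{\frac{10597}{6889 + \left(-36 + \frac{169}{198}\right)} + 411503} = 50296 - \frac{1}{\frac{10597}{6889 - \frac{6959}{198}} + 411503} = 50296 - \frac{1}{\frac{10597}{\frac{1357063}{198}} + 411503} = 50296 - \frac{1}{10597 \cdot \frac{198}{1357063} + 411503} = 50296 - \frac{1}{\frac{2098206}{1357063} + 411503} = 50296 - \frac{1}{\frac{558437593895}{1357063}} = 50296 - \frac{1357063}{558437593895} = \frac{28087177221185857}{558437593895}$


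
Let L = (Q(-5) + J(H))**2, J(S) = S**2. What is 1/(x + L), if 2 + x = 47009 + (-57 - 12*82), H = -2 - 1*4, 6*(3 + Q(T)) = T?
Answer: 36/1692025 ≈ 2.1276e-5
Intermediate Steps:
Q(T) = -3 + T/6
H = -6 (H = -2 - 4 = -6)
L = 37249/36 (L = ((-3 + (1/6)*(-5)) + (-6)**2)**2 = ((-3 - 5/6) + 36)**2 = (-23/6 + 36)**2 = (193/6)**2 = 37249/36 ≈ 1034.7)
x = 45966 (x = -2 + (47009 + (-57 - 12*82)) = -2 + (47009 + (-57 - 984)) = -2 + (47009 - 1041) = -2 + 45968 = 45966)
1/(x + L) = 1/(45966 + 37249/36) = 1/(1692025/36) = 36/1692025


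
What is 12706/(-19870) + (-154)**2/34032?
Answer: 4853291/84526980 ≈ 0.057417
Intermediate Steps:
12706/(-19870) + (-154)**2/34032 = 12706*(-1/19870) + 23716*(1/34032) = -6353/9935 + 5929/8508 = 4853291/84526980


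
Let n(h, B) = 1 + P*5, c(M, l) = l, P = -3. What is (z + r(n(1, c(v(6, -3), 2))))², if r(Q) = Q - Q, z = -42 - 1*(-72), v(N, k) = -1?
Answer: 900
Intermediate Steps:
n(h, B) = -14 (n(h, B) = 1 - 3*5 = 1 - 15 = -14)
z = 30 (z = -42 + 72 = 30)
r(Q) = 0
(z + r(n(1, c(v(6, -3), 2))))² = (30 + 0)² = 30² = 900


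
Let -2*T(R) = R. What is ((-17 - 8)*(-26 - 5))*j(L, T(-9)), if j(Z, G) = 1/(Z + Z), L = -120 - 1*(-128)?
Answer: 775/16 ≈ 48.438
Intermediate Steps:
T(R) = -R/2
L = 8 (L = -120 + 128 = 8)
j(Z, G) = 1/(2*Z)
((-17 - 8)*(-26 - 5))*j(L, T(-9)) = ((-17 - 8)*(-26 - 5))*((½)/8) = (-25*(-31))*((½)*(⅛)) = 775*(1/16) = 775/16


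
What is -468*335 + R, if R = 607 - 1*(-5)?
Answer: -156168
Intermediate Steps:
R = 612 (R = 607 + 5 = 612)
-468*335 + R = -468*335 + 612 = -156780 + 612 = -156168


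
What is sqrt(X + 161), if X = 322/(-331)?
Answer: 7*sqrt(357811)/331 ≈ 12.650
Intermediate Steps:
X = -322/331 (X = 322*(-1/331) = -322/331 ≈ -0.97281)
sqrt(X + 161) = sqrt(-322/331 + 161) = sqrt(52969/331) = 7*sqrt(357811)/331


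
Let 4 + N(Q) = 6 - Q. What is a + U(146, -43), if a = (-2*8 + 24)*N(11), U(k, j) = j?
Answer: -115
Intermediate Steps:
N(Q) = 2 - Q (N(Q) = -4 + (6 - Q) = 2 - Q)
a = -72 (a = (-2*8 + 24)*(2 - 1*11) = (-16 + 24)*(2 - 11) = 8*(-9) = -72)
a + U(146, -43) = -72 - 43 = -115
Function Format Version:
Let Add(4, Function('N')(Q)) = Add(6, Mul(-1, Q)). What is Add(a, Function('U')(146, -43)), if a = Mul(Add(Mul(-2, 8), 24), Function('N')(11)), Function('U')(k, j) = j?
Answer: -115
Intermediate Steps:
Function('N')(Q) = Add(2, Mul(-1, Q)) (Function('N')(Q) = Add(-4, Add(6, Mul(-1, Q))) = Add(2, Mul(-1, Q)))
a = -72 (a = Mul(Add(Mul(-2, 8), 24), Add(2, Mul(-1, 11))) = Mul(Add(-16, 24), Add(2, -11)) = Mul(8, -9) = -72)
Add(a, Function('U')(146, -43)) = Add(-72, -43) = -115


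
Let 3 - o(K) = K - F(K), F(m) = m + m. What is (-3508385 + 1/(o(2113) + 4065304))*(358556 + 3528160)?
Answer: -13865932513654767621/1016855 ≈ -1.3636e+13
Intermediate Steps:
F(m) = 2*m
o(K) = 3 + K (o(K) = 3 - (K - 2*K) = 3 - (-1)*K = 3 + K)
(-3508385 + 1/(o(2113) + 4065304))*(358556 + 3528160) = (-3508385 + 1/((3 + 2113) + 4065304))*(358556 + 3528160) = (-3508385 + 1/(2116 + 4065304))*3886716 = (-3508385 + 1/4067420)*3886716 = -14270075316699/4067420*3886716 = -13865932513654767621/1016855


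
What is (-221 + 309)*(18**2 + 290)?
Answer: 54032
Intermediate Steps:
(-221 + 309)*(18**2 + 290) = 88*(324 + 290) = 88*614 = 54032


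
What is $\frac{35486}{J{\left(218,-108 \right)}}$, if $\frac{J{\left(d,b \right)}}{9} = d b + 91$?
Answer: $- \frac{35486}{211077} \approx -0.16812$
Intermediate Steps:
$J{\left(d,b \right)} = 819 + 9 b d$ ($J{\left(d,b \right)} = 9 \left(d b + 91\right) = 9 \left(b d + 91\right) = 9 \left(91 + b d\right) = 819 + 9 b d$)
$\frac{35486}{J{\left(218,-108 \right)}} = \frac{35486}{819 + 9 \left(-108\right) 218} = \frac{35486}{819 - 211896} = \frac{35486}{-211077} = 35486 \left(- \frac{1}{211077}\right) = - \frac{35486}{211077}$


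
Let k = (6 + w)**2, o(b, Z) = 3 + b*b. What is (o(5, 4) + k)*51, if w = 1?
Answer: 3927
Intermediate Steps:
o(b, Z) = 3 + b**2
k = 49 (k = (6 + 1)**2 = 7**2 = 49)
(o(5, 4) + k)*51 = ((3 + 5**2) + 49)*51 = ((3 + 25) + 49)*51 = (28 + 49)*51 = 77*51 = 3927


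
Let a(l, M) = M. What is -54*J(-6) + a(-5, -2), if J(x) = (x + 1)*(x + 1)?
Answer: -1352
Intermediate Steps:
J(x) = (1 + x)² (J(x) = (1 + x)*(1 + x) = (1 + x)²)
-54*J(-6) + a(-5, -2) = -54*(1 - 6)² - 2 = -54*(-5)² - 2 = -54*25 - 2 = -1350 - 2 = -1352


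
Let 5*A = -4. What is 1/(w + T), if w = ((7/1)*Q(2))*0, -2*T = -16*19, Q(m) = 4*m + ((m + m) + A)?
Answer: 1/152 ≈ 0.0065789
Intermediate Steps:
A = -⅘ (A = (⅕)*(-4) = -⅘ ≈ -0.80000)
Q(m) = -⅘ + 6*m (Q(m) = 4*m + ((m + m) - ⅘) = 4*m + (2*m - ⅘) = 4*m + (-⅘ + 2*m) = -⅘ + 6*m)
T = 152 (T = -(-8)*19 = -½*(-304) = 152)
w = 0 (w = ((7/1)*(-⅘ + 6*2))*0 = ((7*1)*(-⅘ + 12))*0 = (7*(56/5))*0 = (392/5)*0 = 0)
1/(w + T) = 1/(0 + 152) = 1/152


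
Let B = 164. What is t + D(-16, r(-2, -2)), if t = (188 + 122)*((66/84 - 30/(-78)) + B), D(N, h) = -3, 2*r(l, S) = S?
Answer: 4659182/91 ≈ 51200.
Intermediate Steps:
r(l, S) = S/2
t = 4659455/91 (t = (188 + 122)*((66/84 - 30/(-78)) + 164) = 310*((66*(1/84) - 30*(-1/78)) + 164) = 310*((11/14 + 5/13) + 164) = 310*(213/182 + 164) = 310*(30061/182) = 4659455/91 ≈ 51203.)
t + D(-16, r(-2, -2)) = 4659455/91 - 3 = 4659182/91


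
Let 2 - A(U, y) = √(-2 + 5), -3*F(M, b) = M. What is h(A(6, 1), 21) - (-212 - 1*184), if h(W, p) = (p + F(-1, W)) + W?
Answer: 1258/3 - √3 ≈ 417.60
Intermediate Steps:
F(M, b) = -M/3
A(U, y) = 2 - √3 (A(U, y) = 2 - √(-2 + 5) = 2 - √3)
h(W, p) = ⅓ + W + p (h(W, p) = (p - ⅓*(-1)) + W = (p + ⅓) + W = (⅓ + p) + W = ⅓ + W + p)
h(A(6, 1), 21) - (-212 - 1*184) = (⅓ + (2 - √3) + 21) - (-212 - 1*184) = (70/3 - √3) - (-212 - 184) = (70/3 - √3) - 1*(-396) = (70/3 - √3) + 396 = 1258/3 - √3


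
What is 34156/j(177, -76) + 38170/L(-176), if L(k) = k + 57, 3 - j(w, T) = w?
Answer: -5353072/10353 ≈ -517.05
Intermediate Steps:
j(w, T) = 3 - w
L(k) = 57 + k
34156/j(177, -76) + 38170/L(-176) = 34156/(3 - 1*177) + 38170/(57 - 176) = 34156/(3 - 177) + 38170/(-119) = 34156/(-174) + 38170*(-1/119) = 34156*(-1/174) - 38170/119 = -17078/87 - 38170/119 = -5353072/10353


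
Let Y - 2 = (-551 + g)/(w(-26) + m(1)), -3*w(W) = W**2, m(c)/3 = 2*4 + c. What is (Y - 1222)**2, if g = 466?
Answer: 72880369/49 ≈ 1.4874e+6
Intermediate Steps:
m(c) = 24 + 3*c (m(c) = 3*(2*4 + c) = 3*(8 + c) = 24 + 3*c)
w(W) = -W**2/3
Y = 17/7 (Y = 2 + (-551 + 466)/(-1/3*(-26)**2 + (24 + 3*1)) = 2 - 85/(-1/3*676 + (24 + 3)) = 2 - 85/(-676/3 + 27) = 2 - 85/(-595/3) = 2 - 85*(-3/595) = 2 + 3/7 = 17/7 ≈ 2.4286)
(Y - 1222)**2 = (17/7 - 1222)**2 = (-8537/7)**2 = 72880369/49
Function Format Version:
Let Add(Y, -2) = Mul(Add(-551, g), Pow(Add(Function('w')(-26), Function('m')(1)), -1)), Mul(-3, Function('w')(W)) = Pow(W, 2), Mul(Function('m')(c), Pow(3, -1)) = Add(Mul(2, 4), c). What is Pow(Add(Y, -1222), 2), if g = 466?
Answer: Rational(72880369, 49) ≈ 1.4874e+6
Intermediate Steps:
Function('m')(c) = Add(24, Mul(3, c)) (Function('m')(c) = Mul(3, Add(Mul(2, 4), c)) = Mul(3, Add(8, c)) = Add(24, Mul(3, c)))
Function('w')(W) = Mul(Rational(-1, 3), Pow(W, 2))
Y = Rational(17, 7) (Y = Add(2, Mul(Add(-551, 466), Pow(Add(Mul(Rational(-1, 3), Pow(-26, 2)), Add(24, Mul(3, 1))), -1))) = Add(2, Mul(-85, Pow(Add(Mul(Rational(-1, 3), 676), Add(24, 3)), -1))) = Add(2, Mul(-85, Pow(Add(Rational(-676, 3), 27), -1))) = Add(2, Mul(-85, Pow(Rational(-595, 3), -1))) = Add(2, Mul(-85, Rational(-3, 595))) = Add(2, Rational(3, 7)) = Rational(17, 7) ≈ 2.4286)
Pow(Add(Y, -1222), 2) = Pow(Add(Rational(17, 7), -1222), 2) = Pow(Rational(-8537, 7), 2) = Rational(72880369, 49)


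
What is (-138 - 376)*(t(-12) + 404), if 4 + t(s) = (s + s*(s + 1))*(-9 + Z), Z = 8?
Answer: -143920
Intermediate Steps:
t(s) = -4 - s - s*(1 + s) (t(s) = -4 + (s + s*(s + 1))*(-9 + 8) = -4 + (s + s*(1 + s))*(-1) = -4 + (-s - s*(1 + s)) = -4 - s - s*(1 + s))
(-138 - 376)*(t(-12) + 404) = (-138 - 376)*((-4 - 1*(-12)**2 - 2*(-12)) + 404) = -514*((-4 - 1*144 + 24) + 404) = -514*((-4 - 144 + 24) + 404) = -514*(-124 + 404) = -514*280 = -143920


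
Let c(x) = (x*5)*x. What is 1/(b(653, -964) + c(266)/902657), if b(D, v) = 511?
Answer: 128951/65944501 ≈ 0.0019554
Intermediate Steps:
c(x) = 5*x² (c(x) = (5*x)*x = 5*x²)
1/(b(653, -964) + c(266)/902657) = 1/(511 + (5*266²)/902657) = 1/(511 + (5*70756)*(1/902657)) = 1/(511 + 353780*(1/902657)) = 1/(511 + 50540/128951) = 1/(65944501/128951) = 128951/65944501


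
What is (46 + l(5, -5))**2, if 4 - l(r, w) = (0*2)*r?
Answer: 2500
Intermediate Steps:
l(r, w) = 4 (l(r, w) = 4 - 0*2*r = 4 - 0*r = 4 - 1*0 = 4 + 0 = 4)
(46 + l(5, -5))**2 = (46 + 4)**2 = 50**2 = 2500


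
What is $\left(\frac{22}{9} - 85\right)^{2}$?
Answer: $\frac{552049}{81} \approx 6815.4$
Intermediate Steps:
$\left(\frac{22}{9} - 85\right)^{2} = \left(- \frac{743}{9}\right)^{2} = \frac{552049}{81}$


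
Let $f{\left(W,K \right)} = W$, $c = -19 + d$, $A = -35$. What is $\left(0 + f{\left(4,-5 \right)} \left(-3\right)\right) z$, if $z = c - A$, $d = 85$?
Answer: $-1212$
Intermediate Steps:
$c = 66$ ($c = -19 + 85 = 66$)
$z = 101$ ($z = 66 - -35 = 66 + 35 = 101$)
$\left(0 + f{\left(4,-5 \right)} \left(-3\right)\right) z = \left(0 + 4 \left(-3\right)\right) 101 = \left(0 - 12\right) 101 = \left(-12\right) 101 = -1212$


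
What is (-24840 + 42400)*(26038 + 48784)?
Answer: 1313874320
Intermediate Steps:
(-24840 + 42400)*(26038 + 48784) = 17560*74822 = 1313874320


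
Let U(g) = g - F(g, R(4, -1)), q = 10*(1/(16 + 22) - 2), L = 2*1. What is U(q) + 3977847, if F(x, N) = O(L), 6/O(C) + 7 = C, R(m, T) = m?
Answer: 377893704/95 ≈ 3.9778e+6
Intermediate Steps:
L = 2
O(C) = 6/(-7 + C)
F(x, N) = -6/5 (F(x, N) = 6/(-7 + 2) = 6/(-5) = 6*(-⅕) = -6/5)
q = -375/19 (q = 10*(1/38 - 2) = 10*(-75/38) = -375/19 ≈ -19.737)
U(g) = 6/5 + g (U(g) = g - 1*(-6/5) = g + 6/5 = 6/5 + g)
U(q) + 3977847 = (6/5 - 375/19) + 3977847 = -1761/95 + 3977847 = 377893704/95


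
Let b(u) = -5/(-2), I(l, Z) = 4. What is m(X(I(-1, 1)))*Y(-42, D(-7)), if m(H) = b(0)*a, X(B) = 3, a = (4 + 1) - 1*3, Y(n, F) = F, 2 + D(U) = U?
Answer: -45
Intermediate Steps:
D(U) = -2 + U
a = 2 (a = 5 - 3 = 2)
b(u) = 5/2 (b(u) = -5*(-½) = 5/2)
m(H) = 5 (m(H) = (5/2)*2 = 5)
m(X(I(-1, 1)))*Y(-42, D(-7)) = 5*(-2 - 7) = 5*(-9) = -45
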